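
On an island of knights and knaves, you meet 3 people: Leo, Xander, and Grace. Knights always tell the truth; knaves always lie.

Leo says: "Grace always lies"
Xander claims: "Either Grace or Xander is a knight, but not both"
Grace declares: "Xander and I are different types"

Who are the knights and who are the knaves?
Leo is a knight.
Xander is a knave.
Grace is a knave.

Verification:
- Leo (knight) says "Grace always lies" - this is TRUE because Grace is a knave.
- Xander (knave) says "Either Grace or Xander is a knight, but not both" - this is FALSE (a lie) because Grace is a knave and Xander is a knave.
- Grace (knave) says "Xander and I are different types" - this is FALSE (a lie) because Grace is a knave and Xander is a knave.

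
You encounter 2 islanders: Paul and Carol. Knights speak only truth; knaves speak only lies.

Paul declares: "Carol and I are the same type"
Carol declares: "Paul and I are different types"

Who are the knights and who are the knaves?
Paul is a knave.
Carol is a knight.

Verification:
- Paul (knave) says "Carol and I are the same type" - this is FALSE (a lie) because Paul is a knave and Carol is a knight.
- Carol (knight) says "Paul and I are different types" - this is TRUE because Carol is a knight and Paul is a knave.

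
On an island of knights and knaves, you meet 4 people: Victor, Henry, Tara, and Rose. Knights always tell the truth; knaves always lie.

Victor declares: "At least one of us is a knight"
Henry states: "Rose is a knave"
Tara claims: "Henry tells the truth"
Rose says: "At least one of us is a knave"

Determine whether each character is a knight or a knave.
Victor is a knight.
Henry is a knave.
Tara is a knave.
Rose is a knight.

Verification:
- Victor (knight) says "At least one of us is a knight" - this is TRUE because Victor and Rose are knights.
- Henry (knave) says "Rose is a knave" - this is FALSE (a lie) because Rose is a knight.
- Tara (knave) says "Henry tells the truth" - this is FALSE (a lie) because Henry is a knave.
- Rose (knight) says "At least one of us is a knave" - this is TRUE because Henry and Tara are knaves.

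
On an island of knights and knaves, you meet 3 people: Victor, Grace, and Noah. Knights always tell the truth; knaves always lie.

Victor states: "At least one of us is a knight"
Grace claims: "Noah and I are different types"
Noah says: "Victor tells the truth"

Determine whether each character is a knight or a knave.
Victor is a knave.
Grace is a knave.
Noah is a knave.

Verification:
- Victor (knave) says "At least one of us is a knight" - this is FALSE (a lie) because no one is a knight.
- Grace (knave) says "Noah and I are different types" - this is FALSE (a lie) because Grace is a knave and Noah is a knave.
- Noah (knave) says "Victor tells the truth" - this is FALSE (a lie) because Victor is a knave.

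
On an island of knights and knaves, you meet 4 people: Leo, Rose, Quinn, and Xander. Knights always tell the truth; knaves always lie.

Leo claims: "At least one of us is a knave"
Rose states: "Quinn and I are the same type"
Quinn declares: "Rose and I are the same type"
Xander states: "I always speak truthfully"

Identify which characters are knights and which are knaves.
Leo is a knight.
Rose is a knight.
Quinn is a knight.
Xander is a knave.

Verification:
- Leo (knight) says "At least one of us is a knave" - this is TRUE because Xander is a knave.
- Rose (knight) says "Quinn and I are the same type" - this is TRUE because Rose is a knight and Quinn is a knight.
- Quinn (knight) says "Rose and I are the same type" - this is TRUE because Quinn is a knight and Rose is a knight.
- Xander (knave) says "I always speak truthfully" - this is FALSE (a lie) because Xander is a knave.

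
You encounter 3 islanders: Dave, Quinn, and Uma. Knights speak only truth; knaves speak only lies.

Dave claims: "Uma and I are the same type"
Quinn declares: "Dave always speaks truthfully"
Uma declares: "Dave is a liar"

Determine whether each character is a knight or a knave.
Dave is a knave.
Quinn is a knave.
Uma is a knight.

Verification:
- Dave (knave) says "Uma and I are the same type" - this is FALSE (a lie) because Dave is a knave and Uma is a knight.
- Quinn (knave) says "Dave always speaks truthfully" - this is FALSE (a lie) because Dave is a knave.
- Uma (knight) says "Dave is a liar" - this is TRUE because Dave is a knave.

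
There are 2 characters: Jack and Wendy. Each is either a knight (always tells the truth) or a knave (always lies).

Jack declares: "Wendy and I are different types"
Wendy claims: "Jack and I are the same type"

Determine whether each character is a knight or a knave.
Jack is a knight.
Wendy is a knave.

Verification:
- Jack (knight) says "Wendy and I are different types" - this is TRUE because Jack is a knight and Wendy is a knave.
- Wendy (knave) says "Jack and I are the same type" - this is FALSE (a lie) because Wendy is a knave and Jack is a knight.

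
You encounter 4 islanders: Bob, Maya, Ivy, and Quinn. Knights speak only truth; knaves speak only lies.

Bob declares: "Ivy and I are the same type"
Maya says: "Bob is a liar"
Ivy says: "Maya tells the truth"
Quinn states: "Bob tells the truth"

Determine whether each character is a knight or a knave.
Bob is a knave.
Maya is a knight.
Ivy is a knight.
Quinn is a knave.

Verification:
- Bob (knave) says "Ivy and I are the same type" - this is FALSE (a lie) because Bob is a knave and Ivy is a knight.
- Maya (knight) says "Bob is a liar" - this is TRUE because Bob is a knave.
- Ivy (knight) says "Maya tells the truth" - this is TRUE because Maya is a knight.
- Quinn (knave) says "Bob tells the truth" - this is FALSE (a lie) because Bob is a knave.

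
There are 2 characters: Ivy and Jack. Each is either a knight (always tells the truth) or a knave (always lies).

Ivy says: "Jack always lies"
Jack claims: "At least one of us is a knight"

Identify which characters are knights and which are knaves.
Ivy is a knave.
Jack is a knight.

Verification:
- Ivy (knave) says "Jack always lies" - this is FALSE (a lie) because Jack is a knight.
- Jack (knight) says "At least one of us is a knight" - this is TRUE because Jack is a knight.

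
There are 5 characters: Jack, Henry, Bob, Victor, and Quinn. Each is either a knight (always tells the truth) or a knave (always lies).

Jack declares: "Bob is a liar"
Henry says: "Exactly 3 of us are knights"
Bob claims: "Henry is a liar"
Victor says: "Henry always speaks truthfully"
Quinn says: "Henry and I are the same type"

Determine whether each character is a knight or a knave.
Jack is a knight.
Henry is a knight.
Bob is a knave.
Victor is a knight.
Quinn is a knave.

Verification:
- Jack (knight) says "Bob is a liar" - this is TRUE because Bob is a knave.
- Henry (knight) says "Exactly 3 of us are knights" - this is TRUE because there are 3 knights.
- Bob (knave) says "Henry is a liar" - this is FALSE (a lie) because Henry is a knight.
- Victor (knight) says "Henry always speaks truthfully" - this is TRUE because Henry is a knight.
- Quinn (knave) says "Henry and I are the same type" - this is FALSE (a lie) because Quinn is a knave and Henry is a knight.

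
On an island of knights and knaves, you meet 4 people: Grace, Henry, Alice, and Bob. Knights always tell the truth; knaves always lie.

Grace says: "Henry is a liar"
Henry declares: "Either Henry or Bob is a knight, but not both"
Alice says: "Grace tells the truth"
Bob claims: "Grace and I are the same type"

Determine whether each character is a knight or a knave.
Grace is a knight.
Henry is a knave.
Alice is a knight.
Bob is a knave.

Verification:
- Grace (knight) says "Henry is a liar" - this is TRUE because Henry is a knave.
- Henry (knave) says "Either Henry or Bob is a knight, but not both" - this is FALSE (a lie) because Henry is a knave and Bob is a knave.
- Alice (knight) says "Grace tells the truth" - this is TRUE because Grace is a knight.
- Bob (knave) says "Grace and I are the same type" - this is FALSE (a lie) because Bob is a knave and Grace is a knight.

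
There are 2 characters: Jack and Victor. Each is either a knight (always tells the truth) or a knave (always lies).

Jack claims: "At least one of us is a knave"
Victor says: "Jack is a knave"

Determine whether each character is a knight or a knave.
Jack is a knight.
Victor is a knave.

Verification:
- Jack (knight) says "At least one of us is a knave" - this is TRUE because Victor is a knave.
- Victor (knave) says "Jack is a knave" - this is FALSE (a lie) because Jack is a knight.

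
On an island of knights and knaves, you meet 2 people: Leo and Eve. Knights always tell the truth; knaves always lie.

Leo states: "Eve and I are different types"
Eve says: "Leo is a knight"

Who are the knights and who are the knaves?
Leo is a knave.
Eve is a knave.

Verification:
- Leo (knave) says "Eve and I are different types" - this is FALSE (a lie) because Leo is a knave and Eve is a knave.
- Eve (knave) says "Leo is a knight" - this is FALSE (a lie) because Leo is a knave.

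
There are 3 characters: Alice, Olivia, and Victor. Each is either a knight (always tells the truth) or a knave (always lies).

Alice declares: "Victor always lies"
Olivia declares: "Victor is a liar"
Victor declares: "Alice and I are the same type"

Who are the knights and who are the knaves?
Alice is a knight.
Olivia is a knight.
Victor is a knave.

Verification:
- Alice (knight) says "Victor always lies" - this is TRUE because Victor is a knave.
- Olivia (knight) says "Victor is a liar" - this is TRUE because Victor is a knave.
- Victor (knave) says "Alice and I are the same type" - this is FALSE (a lie) because Victor is a knave and Alice is a knight.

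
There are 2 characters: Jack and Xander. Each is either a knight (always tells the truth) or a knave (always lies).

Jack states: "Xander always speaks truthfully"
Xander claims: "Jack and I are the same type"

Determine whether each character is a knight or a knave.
Jack is a knight.
Xander is a knight.

Verification:
- Jack (knight) says "Xander always speaks truthfully" - this is TRUE because Xander is a knight.
- Xander (knight) says "Jack and I are the same type" - this is TRUE because Xander is a knight and Jack is a knight.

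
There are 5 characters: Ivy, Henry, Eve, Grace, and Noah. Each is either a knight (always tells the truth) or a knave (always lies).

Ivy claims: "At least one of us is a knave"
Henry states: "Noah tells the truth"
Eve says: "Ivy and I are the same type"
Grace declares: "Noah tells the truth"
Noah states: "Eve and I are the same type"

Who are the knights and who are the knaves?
Ivy is a knight.
Henry is a knave.
Eve is a knight.
Grace is a knave.
Noah is a knave.

Verification:
- Ivy (knight) says "At least one of us is a knave" - this is TRUE because Henry, Grace, and Noah are knaves.
- Henry (knave) says "Noah tells the truth" - this is FALSE (a lie) because Noah is a knave.
- Eve (knight) says "Ivy and I are the same type" - this is TRUE because Eve is a knight and Ivy is a knight.
- Grace (knave) says "Noah tells the truth" - this is FALSE (a lie) because Noah is a knave.
- Noah (knave) says "Eve and I are the same type" - this is FALSE (a lie) because Noah is a knave and Eve is a knight.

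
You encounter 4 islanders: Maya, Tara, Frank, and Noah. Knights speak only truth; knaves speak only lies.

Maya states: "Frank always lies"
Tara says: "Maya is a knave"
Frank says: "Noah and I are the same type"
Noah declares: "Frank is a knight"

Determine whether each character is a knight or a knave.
Maya is a knave.
Tara is a knight.
Frank is a knight.
Noah is a knight.

Verification:
- Maya (knave) says "Frank always lies" - this is FALSE (a lie) because Frank is a knight.
- Tara (knight) says "Maya is a knave" - this is TRUE because Maya is a knave.
- Frank (knight) says "Noah and I are the same type" - this is TRUE because Frank is a knight and Noah is a knight.
- Noah (knight) says "Frank is a knight" - this is TRUE because Frank is a knight.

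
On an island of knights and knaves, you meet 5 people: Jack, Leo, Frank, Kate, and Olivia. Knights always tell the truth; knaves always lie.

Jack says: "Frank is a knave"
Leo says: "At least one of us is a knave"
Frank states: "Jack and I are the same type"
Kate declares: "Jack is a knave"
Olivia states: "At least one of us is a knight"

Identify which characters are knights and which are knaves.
Jack is a knight.
Leo is a knight.
Frank is a knave.
Kate is a knave.
Olivia is a knight.

Verification:
- Jack (knight) says "Frank is a knave" - this is TRUE because Frank is a knave.
- Leo (knight) says "At least one of us is a knave" - this is TRUE because Frank and Kate are knaves.
- Frank (knave) says "Jack and I are the same type" - this is FALSE (a lie) because Frank is a knave and Jack is a knight.
- Kate (knave) says "Jack is a knave" - this is FALSE (a lie) because Jack is a knight.
- Olivia (knight) says "At least one of us is a knight" - this is TRUE because Jack, Leo, and Olivia are knights.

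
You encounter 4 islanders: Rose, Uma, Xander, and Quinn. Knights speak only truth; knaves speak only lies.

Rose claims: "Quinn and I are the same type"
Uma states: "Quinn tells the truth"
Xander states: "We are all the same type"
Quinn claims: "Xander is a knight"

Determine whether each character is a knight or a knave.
Rose is a knight.
Uma is a knight.
Xander is a knight.
Quinn is a knight.

Verification:
- Rose (knight) says "Quinn and I are the same type" - this is TRUE because Rose is a knight and Quinn is a knight.
- Uma (knight) says "Quinn tells the truth" - this is TRUE because Quinn is a knight.
- Xander (knight) says "We are all the same type" - this is TRUE because Rose, Uma, Xander, and Quinn are knights.
- Quinn (knight) says "Xander is a knight" - this is TRUE because Xander is a knight.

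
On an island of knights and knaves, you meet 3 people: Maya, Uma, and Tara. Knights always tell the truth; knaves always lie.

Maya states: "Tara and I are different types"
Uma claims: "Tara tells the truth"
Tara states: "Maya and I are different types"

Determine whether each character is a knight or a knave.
Maya is a knave.
Uma is a knave.
Tara is a knave.

Verification:
- Maya (knave) says "Tara and I are different types" - this is FALSE (a lie) because Maya is a knave and Tara is a knave.
- Uma (knave) says "Tara tells the truth" - this is FALSE (a lie) because Tara is a knave.
- Tara (knave) says "Maya and I are different types" - this is FALSE (a lie) because Tara is a knave and Maya is a knave.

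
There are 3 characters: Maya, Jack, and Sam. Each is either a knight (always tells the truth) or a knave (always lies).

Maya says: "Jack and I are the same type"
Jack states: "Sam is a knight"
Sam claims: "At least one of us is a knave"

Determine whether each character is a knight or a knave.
Maya is a knave.
Jack is a knight.
Sam is a knight.

Verification:
- Maya (knave) says "Jack and I are the same type" - this is FALSE (a lie) because Maya is a knave and Jack is a knight.
- Jack (knight) says "Sam is a knight" - this is TRUE because Sam is a knight.
- Sam (knight) says "At least one of us is a knave" - this is TRUE because Maya is a knave.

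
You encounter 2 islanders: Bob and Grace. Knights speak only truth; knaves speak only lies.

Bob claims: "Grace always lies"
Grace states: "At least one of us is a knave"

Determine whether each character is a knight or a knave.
Bob is a knave.
Grace is a knight.

Verification:
- Bob (knave) says "Grace always lies" - this is FALSE (a lie) because Grace is a knight.
- Grace (knight) says "At least one of us is a knave" - this is TRUE because Bob is a knave.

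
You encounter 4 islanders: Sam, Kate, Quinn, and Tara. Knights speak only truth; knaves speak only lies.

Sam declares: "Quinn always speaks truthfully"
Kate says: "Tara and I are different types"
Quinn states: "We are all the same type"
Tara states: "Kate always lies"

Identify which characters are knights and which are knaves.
Sam is a knave.
Kate is a knight.
Quinn is a knave.
Tara is a knave.

Verification:
- Sam (knave) says "Quinn always speaks truthfully" - this is FALSE (a lie) because Quinn is a knave.
- Kate (knight) says "Tara and I are different types" - this is TRUE because Kate is a knight and Tara is a knave.
- Quinn (knave) says "We are all the same type" - this is FALSE (a lie) because Kate is a knight and Sam, Quinn, and Tara are knaves.
- Tara (knave) says "Kate always lies" - this is FALSE (a lie) because Kate is a knight.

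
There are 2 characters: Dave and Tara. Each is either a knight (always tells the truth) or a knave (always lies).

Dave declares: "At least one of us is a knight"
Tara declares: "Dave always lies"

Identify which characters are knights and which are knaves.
Dave is a knight.
Tara is a knave.

Verification:
- Dave (knight) says "At least one of us is a knight" - this is TRUE because Dave is a knight.
- Tara (knave) says "Dave always lies" - this is FALSE (a lie) because Dave is a knight.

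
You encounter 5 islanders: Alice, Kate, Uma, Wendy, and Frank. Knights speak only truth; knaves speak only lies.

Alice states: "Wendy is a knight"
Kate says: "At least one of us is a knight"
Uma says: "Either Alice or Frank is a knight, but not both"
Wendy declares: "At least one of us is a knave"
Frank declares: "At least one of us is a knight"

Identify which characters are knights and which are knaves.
Alice is a knight.
Kate is a knight.
Uma is a knave.
Wendy is a knight.
Frank is a knight.

Verification:
- Alice (knight) says "Wendy is a knight" - this is TRUE because Wendy is a knight.
- Kate (knight) says "At least one of us is a knight" - this is TRUE because Alice, Kate, Wendy, and Frank are knights.
- Uma (knave) says "Either Alice or Frank is a knight, but not both" - this is FALSE (a lie) because Alice is a knight and Frank is a knight.
- Wendy (knight) says "At least one of us is a knave" - this is TRUE because Uma is a knave.
- Frank (knight) says "At least one of us is a knight" - this is TRUE because Alice, Kate, Wendy, and Frank are knights.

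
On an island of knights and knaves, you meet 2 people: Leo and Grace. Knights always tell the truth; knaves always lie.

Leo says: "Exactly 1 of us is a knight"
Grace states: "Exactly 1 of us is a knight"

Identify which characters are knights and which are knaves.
Leo is a knave.
Grace is a knave.

Verification:
- Leo (knave) says "Exactly 1 of us is a knight" - this is FALSE (a lie) because there are 0 knights.
- Grace (knave) says "Exactly 1 of us is a knight" - this is FALSE (a lie) because there are 0 knights.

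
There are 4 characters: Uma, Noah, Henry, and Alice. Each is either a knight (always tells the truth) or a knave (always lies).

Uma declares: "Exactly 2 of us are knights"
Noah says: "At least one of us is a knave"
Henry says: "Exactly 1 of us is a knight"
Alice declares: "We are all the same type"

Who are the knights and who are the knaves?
Uma is a knight.
Noah is a knight.
Henry is a knave.
Alice is a knave.

Verification:
- Uma (knight) says "Exactly 2 of us are knights" - this is TRUE because there are 2 knights.
- Noah (knight) says "At least one of us is a knave" - this is TRUE because Henry and Alice are knaves.
- Henry (knave) says "Exactly 1 of us is a knight" - this is FALSE (a lie) because there are 2 knights.
- Alice (knave) says "We are all the same type" - this is FALSE (a lie) because Uma and Noah are knights and Henry and Alice are knaves.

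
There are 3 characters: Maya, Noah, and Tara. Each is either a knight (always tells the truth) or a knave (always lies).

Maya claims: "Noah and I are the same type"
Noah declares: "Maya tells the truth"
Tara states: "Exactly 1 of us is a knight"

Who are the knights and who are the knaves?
Maya is a knight.
Noah is a knight.
Tara is a knave.

Verification:
- Maya (knight) says "Noah and I are the same type" - this is TRUE because Maya is a knight and Noah is a knight.
- Noah (knight) says "Maya tells the truth" - this is TRUE because Maya is a knight.
- Tara (knave) says "Exactly 1 of us is a knight" - this is FALSE (a lie) because there are 2 knights.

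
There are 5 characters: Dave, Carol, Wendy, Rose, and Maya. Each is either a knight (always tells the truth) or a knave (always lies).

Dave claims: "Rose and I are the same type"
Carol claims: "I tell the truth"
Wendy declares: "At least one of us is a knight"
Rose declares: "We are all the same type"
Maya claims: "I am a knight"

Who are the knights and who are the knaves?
Dave is a knight.
Carol is a knight.
Wendy is a knight.
Rose is a knight.
Maya is a knight.

Verification:
- Dave (knight) says "Rose and I are the same type" - this is TRUE because Dave is a knight and Rose is a knight.
- Carol (knight) says "I tell the truth" - this is TRUE because Carol is a knight.
- Wendy (knight) says "At least one of us is a knight" - this is TRUE because Dave, Carol, Wendy, Rose, and Maya are knights.
- Rose (knight) says "We are all the same type" - this is TRUE because Dave, Carol, Wendy, Rose, and Maya are knights.
- Maya (knight) says "I am a knight" - this is TRUE because Maya is a knight.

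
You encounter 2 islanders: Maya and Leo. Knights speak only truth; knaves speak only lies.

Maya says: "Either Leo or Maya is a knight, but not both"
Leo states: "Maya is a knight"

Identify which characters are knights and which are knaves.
Maya is a knave.
Leo is a knave.

Verification:
- Maya (knave) says "Either Leo or Maya is a knight, but not both" - this is FALSE (a lie) because Leo is a knave and Maya is a knave.
- Leo (knave) says "Maya is a knight" - this is FALSE (a lie) because Maya is a knave.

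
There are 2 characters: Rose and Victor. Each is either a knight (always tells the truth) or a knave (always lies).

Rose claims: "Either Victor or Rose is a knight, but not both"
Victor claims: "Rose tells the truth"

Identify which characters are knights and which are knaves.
Rose is a knave.
Victor is a knave.

Verification:
- Rose (knave) says "Either Victor or Rose is a knight, but not both" - this is FALSE (a lie) because Victor is a knave and Rose is a knave.
- Victor (knave) says "Rose tells the truth" - this is FALSE (a lie) because Rose is a knave.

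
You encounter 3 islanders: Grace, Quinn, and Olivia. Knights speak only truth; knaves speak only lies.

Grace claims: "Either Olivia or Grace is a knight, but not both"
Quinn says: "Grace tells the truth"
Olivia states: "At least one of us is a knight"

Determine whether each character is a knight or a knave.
Grace is a knave.
Quinn is a knave.
Olivia is a knave.

Verification:
- Grace (knave) says "Either Olivia or Grace is a knight, but not both" - this is FALSE (a lie) because Olivia is a knave and Grace is a knave.
- Quinn (knave) says "Grace tells the truth" - this is FALSE (a lie) because Grace is a knave.
- Olivia (knave) says "At least one of us is a knight" - this is FALSE (a lie) because no one is a knight.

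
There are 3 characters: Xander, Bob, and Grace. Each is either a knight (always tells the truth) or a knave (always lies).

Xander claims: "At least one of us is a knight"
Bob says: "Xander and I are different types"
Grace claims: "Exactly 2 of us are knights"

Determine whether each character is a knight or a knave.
Xander is a knave.
Bob is a knave.
Grace is a knave.

Verification:
- Xander (knave) says "At least one of us is a knight" - this is FALSE (a lie) because no one is a knight.
- Bob (knave) says "Xander and I are different types" - this is FALSE (a lie) because Bob is a knave and Xander is a knave.
- Grace (knave) says "Exactly 2 of us are knights" - this is FALSE (a lie) because there are 0 knights.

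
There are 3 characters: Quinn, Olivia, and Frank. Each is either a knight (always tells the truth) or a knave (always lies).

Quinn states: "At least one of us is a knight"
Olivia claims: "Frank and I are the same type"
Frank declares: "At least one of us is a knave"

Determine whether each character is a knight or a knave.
Quinn is a knight.
Olivia is a knave.
Frank is a knight.

Verification:
- Quinn (knight) says "At least one of us is a knight" - this is TRUE because Quinn and Frank are knights.
- Olivia (knave) says "Frank and I are the same type" - this is FALSE (a lie) because Olivia is a knave and Frank is a knight.
- Frank (knight) says "At least one of us is a knave" - this is TRUE because Olivia is a knave.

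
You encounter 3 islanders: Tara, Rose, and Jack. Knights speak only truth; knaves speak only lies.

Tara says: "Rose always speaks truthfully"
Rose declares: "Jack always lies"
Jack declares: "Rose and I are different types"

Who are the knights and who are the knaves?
Tara is a knave.
Rose is a knave.
Jack is a knight.

Verification:
- Tara (knave) says "Rose always speaks truthfully" - this is FALSE (a lie) because Rose is a knave.
- Rose (knave) says "Jack always lies" - this is FALSE (a lie) because Jack is a knight.
- Jack (knight) says "Rose and I are different types" - this is TRUE because Jack is a knight and Rose is a knave.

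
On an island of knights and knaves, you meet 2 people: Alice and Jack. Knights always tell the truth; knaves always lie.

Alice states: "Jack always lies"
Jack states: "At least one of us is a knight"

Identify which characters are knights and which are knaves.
Alice is a knave.
Jack is a knight.

Verification:
- Alice (knave) says "Jack always lies" - this is FALSE (a lie) because Jack is a knight.
- Jack (knight) says "At least one of us is a knight" - this is TRUE because Jack is a knight.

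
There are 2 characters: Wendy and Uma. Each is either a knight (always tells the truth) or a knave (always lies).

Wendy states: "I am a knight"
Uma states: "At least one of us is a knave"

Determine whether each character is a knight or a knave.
Wendy is a knave.
Uma is a knight.

Verification:
- Wendy (knave) says "I am a knight" - this is FALSE (a lie) because Wendy is a knave.
- Uma (knight) says "At least one of us is a knave" - this is TRUE because Wendy is a knave.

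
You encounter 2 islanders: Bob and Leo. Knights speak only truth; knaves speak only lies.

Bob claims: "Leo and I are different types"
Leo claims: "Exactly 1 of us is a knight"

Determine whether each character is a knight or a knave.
Bob is a knave.
Leo is a knave.

Verification:
- Bob (knave) says "Leo and I are different types" - this is FALSE (a lie) because Bob is a knave and Leo is a knave.
- Leo (knave) says "Exactly 1 of us is a knight" - this is FALSE (a lie) because there are 0 knights.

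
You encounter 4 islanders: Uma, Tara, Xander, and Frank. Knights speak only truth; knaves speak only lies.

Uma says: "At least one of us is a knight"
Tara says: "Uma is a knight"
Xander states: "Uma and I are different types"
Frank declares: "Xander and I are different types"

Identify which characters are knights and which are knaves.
Uma is a knave.
Tara is a knave.
Xander is a knave.
Frank is a knave.

Verification:
- Uma (knave) says "At least one of us is a knight" - this is FALSE (a lie) because no one is a knight.
- Tara (knave) says "Uma is a knight" - this is FALSE (a lie) because Uma is a knave.
- Xander (knave) says "Uma and I are different types" - this is FALSE (a lie) because Xander is a knave and Uma is a knave.
- Frank (knave) says "Xander and I are different types" - this is FALSE (a lie) because Frank is a knave and Xander is a knave.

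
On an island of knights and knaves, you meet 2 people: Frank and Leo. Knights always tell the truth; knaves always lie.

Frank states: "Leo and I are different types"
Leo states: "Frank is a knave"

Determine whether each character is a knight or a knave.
Frank is a knight.
Leo is a knave.

Verification:
- Frank (knight) says "Leo and I are different types" - this is TRUE because Frank is a knight and Leo is a knave.
- Leo (knave) says "Frank is a knave" - this is FALSE (a lie) because Frank is a knight.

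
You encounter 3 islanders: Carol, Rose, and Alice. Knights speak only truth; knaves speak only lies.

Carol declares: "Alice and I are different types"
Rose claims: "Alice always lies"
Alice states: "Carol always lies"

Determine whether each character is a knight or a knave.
Carol is a knight.
Rose is a knight.
Alice is a knave.

Verification:
- Carol (knight) says "Alice and I are different types" - this is TRUE because Carol is a knight and Alice is a knave.
- Rose (knight) says "Alice always lies" - this is TRUE because Alice is a knave.
- Alice (knave) says "Carol always lies" - this is FALSE (a lie) because Carol is a knight.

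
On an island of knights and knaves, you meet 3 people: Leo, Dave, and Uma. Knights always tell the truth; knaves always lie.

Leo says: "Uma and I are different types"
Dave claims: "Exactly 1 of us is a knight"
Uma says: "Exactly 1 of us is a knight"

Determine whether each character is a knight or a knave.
Leo is a knave.
Dave is a knave.
Uma is a knave.

Verification:
- Leo (knave) says "Uma and I are different types" - this is FALSE (a lie) because Leo is a knave and Uma is a knave.
- Dave (knave) says "Exactly 1 of us is a knight" - this is FALSE (a lie) because there are 0 knights.
- Uma (knave) says "Exactly 1 of us is a knight" - this is FALSE (a lie) because there are 0 knights.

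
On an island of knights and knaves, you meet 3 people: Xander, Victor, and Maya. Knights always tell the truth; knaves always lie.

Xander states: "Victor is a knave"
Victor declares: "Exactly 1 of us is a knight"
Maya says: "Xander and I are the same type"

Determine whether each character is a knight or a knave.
Xander is a knight.
Victor is a knave.
Maya is a knight.

Verification:
- Xander (knight) says "Victor is a knave" - this is TRUE because Victor is a knave.
- Victor (knave) says "Exactly 1 of us is a knight" - this is FALSE (a lie) because there are 2 knights.
- Maya (knight) says "Xander and I are the same type" - this is TRUE because Maya is a knight and Xander is a knight.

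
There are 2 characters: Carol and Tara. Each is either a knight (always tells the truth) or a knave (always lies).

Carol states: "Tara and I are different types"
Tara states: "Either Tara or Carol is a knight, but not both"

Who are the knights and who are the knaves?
Carol is a knave.
Tara is a knave.

Verification:
- Carol (knave) says "Tara and I are different types" - this is FALSE (a lie) because Carol is a knave and Tara is a knave.
- Tara (knave) says "Either Tara or Carol is a knight, but not both" - this is FALSE (a lie) because Tara is a knave and Carol is a knave.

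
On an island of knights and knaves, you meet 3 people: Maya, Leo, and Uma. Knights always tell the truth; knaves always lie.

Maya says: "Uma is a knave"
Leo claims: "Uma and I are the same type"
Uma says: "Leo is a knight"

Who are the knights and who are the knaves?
Maya is a knave.
Leo is a knight.
Uma is a knight.

Verification:
- Maya (knave) says "Uma is a knave" - this is FALSE (a lie) because Uma is a knight.
- Leo (knight) says "Uma and I are the same type" - this is TRUE because Leo is a knight and Uma is a knight.
- Uma (knight) says "Leo is a knight" - this is TRUE because Leo is a knight.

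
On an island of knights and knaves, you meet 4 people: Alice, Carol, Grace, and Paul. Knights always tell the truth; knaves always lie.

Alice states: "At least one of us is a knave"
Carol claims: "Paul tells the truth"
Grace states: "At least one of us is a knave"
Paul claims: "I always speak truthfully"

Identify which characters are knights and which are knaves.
Alice is a knight.
Carol is a knave.
Grace is a knight.
Paul is a knave.

Verification:
- Alice (knight) says "At least one of us is a knave" - this is TRUE because Carol and Paul are knaves.
- Carol (knave) says "Paul tells the truth" - this is FALSE (a lie) because Paul is a knave.
- Grace (knight) says "At least one of us is a knave" - this is TRUE because Carol and Paul are knaves.
- Paul (knave) says "I always speak truthfully" - this is FALSE (a lie) because Paul is a knave.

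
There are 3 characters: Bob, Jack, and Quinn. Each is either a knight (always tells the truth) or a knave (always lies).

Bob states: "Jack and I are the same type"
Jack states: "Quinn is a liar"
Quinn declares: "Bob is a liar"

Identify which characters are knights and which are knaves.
Bob is a knight.
Jack is a knight.
Quinn is a knave.

Verification:
- Bob (knight) says "Jack and I are the same type" - this is TRUE because Bob is a knight and Jack is a knight.
- Jack (knight) says "Quinn is a liar" - this is TRUE because Quinn is a knave.
- Quinn (knave) says "Bob is a liar" - this is FALSE (a lie) because Bob is a knight.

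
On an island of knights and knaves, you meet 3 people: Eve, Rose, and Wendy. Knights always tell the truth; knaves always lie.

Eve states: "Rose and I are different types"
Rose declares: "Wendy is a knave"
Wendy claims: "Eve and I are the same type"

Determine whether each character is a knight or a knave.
Eve is a knight.
Rose is a knave.
Wendy is a knight.

Verification:
- Eve (knight) says "Rose and I are different types" - this is TRUE because Eve is a knight and Rose is a knave.
- Rose (knave) says "Wendy is a knave" - this is FALSE (a lie) because Wendy is a knight.
- Wendy (knight) says "Eve and I are the same type" - this is TRUE because Wendy is a knight and Eve is a knight.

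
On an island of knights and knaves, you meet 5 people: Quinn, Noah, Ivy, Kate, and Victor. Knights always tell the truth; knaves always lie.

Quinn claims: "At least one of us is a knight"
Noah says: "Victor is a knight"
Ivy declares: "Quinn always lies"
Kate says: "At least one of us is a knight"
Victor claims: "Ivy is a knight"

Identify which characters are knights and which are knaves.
Quinn is a knight.
Noah is a knave.
Ivy is a knave.
Kate is a knight.
Victor is a knave.

Verification:
- Quinn (knight) says "At least one of us is a knight" - this is TRUE because Quinn and Kate are knights.
- Noah (knave) says "Victor is a knight" - this is FALSE (a lie) because Victor is a knave.
- Ivy (knave) says "Quinn always lies" - this is FALSE (a lie) because Quinn is a knight.
- Kate (knight) says "At least one of us is a knight" - this is TRUE because Quinn and Kate are knights.
- Victor (knave) says "Ivy is a knight" - this is FALSE (a lie) because Ivy is a knave.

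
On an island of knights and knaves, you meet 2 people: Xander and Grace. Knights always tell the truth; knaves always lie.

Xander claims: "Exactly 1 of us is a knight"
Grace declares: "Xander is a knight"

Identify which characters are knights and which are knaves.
Xander is a knave.
Grace is a knave.

Verification:
- Xander (knave) says "Exactly 1 of us is a knight" - this is FALSE (a lie) because there are 0 knights.
- Grace (knave) says "Xander is a knight" - this is FALSE (a lie) because Xander is a knave.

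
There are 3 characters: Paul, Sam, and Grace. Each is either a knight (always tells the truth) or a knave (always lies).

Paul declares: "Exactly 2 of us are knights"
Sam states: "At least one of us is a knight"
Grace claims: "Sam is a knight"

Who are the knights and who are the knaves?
Paul is a knave.
Sam is a knave.
Grace is a knave.

Verification:
- Paul (knave) says "Exactly 2 of us are knights" - this is FALSE (a lie) because there are 0 knights.
- Sam (knave) says "At least one of us is a knight" - this is FALSE (a lie) because no one is a knight.
- Grace (knave) says "Sam is a knight" - this is FALSE (a lie) because Sam is a knave.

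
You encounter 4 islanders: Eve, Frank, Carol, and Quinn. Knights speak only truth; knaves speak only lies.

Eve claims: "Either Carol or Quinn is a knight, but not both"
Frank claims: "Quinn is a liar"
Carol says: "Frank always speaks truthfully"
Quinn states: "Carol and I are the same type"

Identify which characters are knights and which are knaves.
Eve is a knight.
Frank is a knight.
Carol is a knight.
Quinn is a knave.

Verification:
- Eve (knight) says "Either Carol or Quinn is a knight, but not both" - this is TRUE because Carol is a knight and Quinn is a knave.
- Frank (knight) says "Quinn is a liar" - this is TRUE because Quinn is a knave.
- Carol (knight) says "Frank always speaks truthfully" - this is TRUE because Frank is a knight.
- Quinn (knave) says "Carol and I are the same type" - this is FALSE (a lie) because Quinn is a knave and Carol is a knight.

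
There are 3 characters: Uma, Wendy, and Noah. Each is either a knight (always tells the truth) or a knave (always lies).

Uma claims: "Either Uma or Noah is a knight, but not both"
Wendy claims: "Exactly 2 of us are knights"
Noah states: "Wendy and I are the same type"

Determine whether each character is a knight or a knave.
Uma is a knight.
Wendy is a knight.
Noah is a knave.

Verification:
- Uma (knight) says "Either Uma or Noah is a knight, but not both" - this is TRUE because Uma is a knight and Noah is a knave.
- Wendy (knight) says "Exactly 2 of us are knights" - this is TRUE because there are 2 knights.
- Noah (knave) says "Wendy and I are the same type" - this is FALSE (a lie) because Noah is a knave and Wendy is a knight.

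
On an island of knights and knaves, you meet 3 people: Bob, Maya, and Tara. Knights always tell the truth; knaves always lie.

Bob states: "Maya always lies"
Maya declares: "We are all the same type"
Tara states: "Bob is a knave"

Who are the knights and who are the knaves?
Bob is a knight.
Maya is a knave.
Tara is a knave.

Verification:
- Bob (knight) says "Maya always lies" - this is TRUE because Maya is a knave.
- Maya (knave) says "We are all the same type" - this is FALSE (a lie) because Bob is a knight and Maya and Tara are knaves.
- Tara (knave) says "Bob is a knave" - this is FALSE (a lie) because Bob is a knight.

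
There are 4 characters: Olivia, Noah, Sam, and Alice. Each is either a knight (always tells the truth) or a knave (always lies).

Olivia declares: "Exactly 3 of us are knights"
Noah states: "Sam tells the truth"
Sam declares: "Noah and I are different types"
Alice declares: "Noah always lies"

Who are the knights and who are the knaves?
Olivia is a knave.
Noah is a knave.
Sam is a knave.
Alice is a knight.

Verification:
- Olivia (knave) says "Exactly 3 of us are knights" - this is FALSE (a lie) because there are 1 knights.
- Noah (knave) says "Sam tells the truth" - this is FALSE (a lie) because Sam is a knave.
- Sam (knave) says "Noah and I are different types" - this is FALSE (a lie) because Sam is a knave and Noah is a knave.
- Alice (knight) says "Noah always lies" - this is TRUE because Noah is a knave.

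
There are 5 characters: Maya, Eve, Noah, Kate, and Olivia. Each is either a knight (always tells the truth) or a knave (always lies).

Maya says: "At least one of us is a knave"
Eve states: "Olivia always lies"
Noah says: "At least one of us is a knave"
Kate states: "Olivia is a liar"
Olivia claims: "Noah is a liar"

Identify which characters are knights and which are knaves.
Maya is a knight.
Eve is a knight.
Noah is a knight.
Kate is a knight.
Olivia is a knave.

Verification:
- Maya (knight) says "At least one of us is a knave" - this is TRUE because Olivia is a knave.
- Eve (knight) says "Olivia always lies" - this is TRUE because Olivia is a knave.
- Noah (knight) says "At least one of us is a knave" - this is TRUE because Olivia is a knave.
- Kate (knight) says "Olivia is a liar" - this is TRUE because Olivia is a knave.
- Olivia (knave) says "Noah is a liar" - this is FALSE (a lie) because Noah is a knight.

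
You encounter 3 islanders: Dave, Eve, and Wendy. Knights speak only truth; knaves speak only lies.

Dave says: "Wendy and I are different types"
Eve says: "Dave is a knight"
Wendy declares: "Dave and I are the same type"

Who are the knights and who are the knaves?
Dave is a knight.
Eve is a knight.
Wendy is a knave.

Verification:
- Dave (knight) says "Wendy and I are different types" - this is TRUE because Dave is a knight and Wendy is a knave.
- Eve (knight) says "Dave is a knight" - this is TRUE because Dave is a knight.
- Wendy (knave) says "Dave and I are the same type" - this is FALSE (a lie) because Wendy is a knave and Dave is a knight.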